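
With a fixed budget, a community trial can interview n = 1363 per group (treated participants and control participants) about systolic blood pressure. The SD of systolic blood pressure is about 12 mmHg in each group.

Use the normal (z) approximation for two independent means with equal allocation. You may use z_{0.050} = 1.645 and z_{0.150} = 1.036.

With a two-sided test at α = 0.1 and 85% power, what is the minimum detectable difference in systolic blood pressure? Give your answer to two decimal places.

δ = (z_{α/2} + z_β) · √((σ₁²+σ₂²)/n)
  = (1.645 + 1.036) · √(288/1363)
  = 2.681 · √0.2113
  = 2.681 · 0.4597
  = 1.2324

Minimum detectable difference ≈ 1.23 mmHg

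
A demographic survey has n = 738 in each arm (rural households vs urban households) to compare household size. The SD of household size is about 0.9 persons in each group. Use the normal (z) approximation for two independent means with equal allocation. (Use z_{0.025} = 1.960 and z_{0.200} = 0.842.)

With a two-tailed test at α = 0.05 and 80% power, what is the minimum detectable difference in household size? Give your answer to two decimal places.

Minimum detectable difference ≈ 0.13 persons

δ = (z_{α/2} + z_β) · √((σ₁²+σ₂²)/n)
  = (1.960 + 0.842) · √(1.62/738)
  = 2.802 · √0.0022
  = 2.802 · 0.0469
  = 0.1313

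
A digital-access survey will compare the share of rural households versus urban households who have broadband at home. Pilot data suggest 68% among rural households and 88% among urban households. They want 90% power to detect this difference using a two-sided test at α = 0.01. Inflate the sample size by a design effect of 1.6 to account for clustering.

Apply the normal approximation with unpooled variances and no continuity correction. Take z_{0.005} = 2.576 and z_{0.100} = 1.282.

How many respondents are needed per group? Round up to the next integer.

n = (z_{α/2} + z_β)² · [p₁(1−p₁) + p₂(1−p₂)] / (p₁ − p₂)²
  = (2.576 + 1.282)² · (0.68·0.32 + 0.88·0.12) / (-0.20)²
  = (3.858)² · (0.2176 + 0.1056) / 0.0400
  = 14.8842 · 0.3232 / 0.0400
  = 120.26
Design effect: 1.6 × 120.26 = 192.42.
Round up → n = 193 per group.

n = 193 per group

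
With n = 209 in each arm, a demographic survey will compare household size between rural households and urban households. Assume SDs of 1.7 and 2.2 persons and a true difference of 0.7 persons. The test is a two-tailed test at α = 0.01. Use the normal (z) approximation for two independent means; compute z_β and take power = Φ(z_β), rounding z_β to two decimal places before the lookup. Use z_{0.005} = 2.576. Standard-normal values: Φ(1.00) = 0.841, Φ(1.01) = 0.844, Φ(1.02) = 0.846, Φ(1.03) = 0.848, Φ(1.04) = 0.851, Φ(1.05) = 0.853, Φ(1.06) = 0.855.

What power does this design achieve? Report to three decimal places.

Power ≈ 0.855

z_β = δ·√(n/(σ₁²+σ₂²)) − z_{α/2}
    = 0.7 · √(209/7.73) − 2.576
    = 0.7 · 5.19976 − 2.576
    = 3.6398 − 2.576 = 1.0638 → 1.06
Power = Φ(1.06) = 0.855.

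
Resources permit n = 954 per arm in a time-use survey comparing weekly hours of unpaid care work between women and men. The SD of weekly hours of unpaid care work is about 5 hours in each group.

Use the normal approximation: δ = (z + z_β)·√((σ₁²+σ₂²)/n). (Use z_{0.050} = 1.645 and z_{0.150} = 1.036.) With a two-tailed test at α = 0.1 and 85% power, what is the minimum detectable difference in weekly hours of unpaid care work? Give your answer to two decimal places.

δ = (z_{α/2} + z_β) · √((σ₁²+σ₂²)/n)
  = (1.645 + 1.036) · √(50/954)
  = 2.681 · √0.05241
  = 2.681 · 0.2289
  = 0.6138

Minimum detectable difference ≈ 0.61 hours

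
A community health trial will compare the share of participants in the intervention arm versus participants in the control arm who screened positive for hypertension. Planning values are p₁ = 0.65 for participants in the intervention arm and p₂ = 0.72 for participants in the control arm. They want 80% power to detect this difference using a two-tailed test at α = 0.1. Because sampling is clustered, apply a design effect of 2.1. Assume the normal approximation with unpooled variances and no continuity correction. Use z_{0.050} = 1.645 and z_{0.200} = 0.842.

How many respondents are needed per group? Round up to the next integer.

n = 1138 per group

n = (z_{α/2} + z_β)² · [p₁(1−p₁) + p₂(1−p₂)] / (p₁ − p₂)²
  = (1.645 + 0.842)² · (0.65·0.35 + 0.72·0.28) / (-0.07)²
  = (2.487)² · (0.2275 + 0.2016) / 0.0049
  = 6.1852 · 0.4291 / 0.0049
  = 541.64
Design effect: 2.1 × 541.64 = 1137.45.
Round up → n = 1138 per group.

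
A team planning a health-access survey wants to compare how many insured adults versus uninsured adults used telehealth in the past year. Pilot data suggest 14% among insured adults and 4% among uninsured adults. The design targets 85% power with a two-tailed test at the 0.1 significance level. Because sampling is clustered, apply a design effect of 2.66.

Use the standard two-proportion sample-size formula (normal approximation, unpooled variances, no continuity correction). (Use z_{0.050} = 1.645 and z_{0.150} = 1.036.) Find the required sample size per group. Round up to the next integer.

n = (z_{α/2} + z_β)² · [p₁(1−p₁) + p₂(1−p₂)] / (p₁ − p₂)²
  = (1.645 + 1.036)² · (0.14·0.86 + 0.04·0.96) / (0.10)²
  = (2.681)² · (0.1204 + 0.0384) / 0.0100
  = 7.1878 · 0.1588 / 0.0100
  = 114.14
Design effect: 2.66 × 114.14 = 303.62.
Round up → n = 304 per group.

n = 304 per group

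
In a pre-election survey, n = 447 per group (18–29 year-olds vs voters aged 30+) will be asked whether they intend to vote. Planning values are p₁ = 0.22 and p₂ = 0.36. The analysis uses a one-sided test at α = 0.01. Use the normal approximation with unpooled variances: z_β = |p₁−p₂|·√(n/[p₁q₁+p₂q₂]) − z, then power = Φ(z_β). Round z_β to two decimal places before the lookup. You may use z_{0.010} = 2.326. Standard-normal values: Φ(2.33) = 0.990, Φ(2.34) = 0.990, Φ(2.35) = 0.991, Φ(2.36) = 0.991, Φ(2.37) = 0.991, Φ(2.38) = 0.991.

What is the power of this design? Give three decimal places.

Power ≈ 0.990

z_β = |p₁−p₂|·√(n/[p₁q₁+p₂q₂]) − z_α
    = 0.14 · √(447/0.4020) − 2.326
    = 0.14 · 33.3458 − 2.326
    = 4.6684 − 2.326 = 2.3424 → 2.34
Power = Φ(2.34) = 0.990.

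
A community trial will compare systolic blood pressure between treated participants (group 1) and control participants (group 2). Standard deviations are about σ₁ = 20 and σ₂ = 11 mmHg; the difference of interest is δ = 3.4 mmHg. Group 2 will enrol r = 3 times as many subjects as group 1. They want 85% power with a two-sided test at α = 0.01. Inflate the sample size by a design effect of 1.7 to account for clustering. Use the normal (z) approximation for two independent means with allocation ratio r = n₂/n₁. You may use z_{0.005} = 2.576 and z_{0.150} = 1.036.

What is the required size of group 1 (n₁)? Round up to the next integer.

n₁ = (z_{α/2} + z_β)² · (σ₁² + σ₂²/r) / δ²
   = (2.576 + 1.036)² · (20² + 11²/3) / 3.4²
   = 13.0465 · (400 + 40.3333) / 11.56
   = 13.0465 · 440.3333 / 11.56
   = 496.96
Design effect: 1.7 × 496.96 = 844.83.
Round up → n₁ = 845; n₂ = r·n₁ = 3 × 845 = 2535.

n₁ = 845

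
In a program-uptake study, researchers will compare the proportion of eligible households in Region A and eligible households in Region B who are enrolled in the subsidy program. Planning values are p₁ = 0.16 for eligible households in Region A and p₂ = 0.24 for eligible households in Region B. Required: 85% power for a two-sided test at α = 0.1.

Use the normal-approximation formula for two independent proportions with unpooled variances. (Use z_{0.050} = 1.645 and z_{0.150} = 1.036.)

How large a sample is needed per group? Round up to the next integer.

n = 356 per group

n = (z_{α/2} + z_β)² · [p₁(1−p₁) + p₂(1−p₂)] / (p₁ − p₂)²
  = (1.645 + 1.036)² · (0.16·0.84 + 0.24·0.76) / (-0.08)²
  = (2.681)² · (0.1344 + 0.1824) / 0.0064
  = 7.1878 · 0.3168 / 0.0064
  = 355.79
Round up → n = 356 per group.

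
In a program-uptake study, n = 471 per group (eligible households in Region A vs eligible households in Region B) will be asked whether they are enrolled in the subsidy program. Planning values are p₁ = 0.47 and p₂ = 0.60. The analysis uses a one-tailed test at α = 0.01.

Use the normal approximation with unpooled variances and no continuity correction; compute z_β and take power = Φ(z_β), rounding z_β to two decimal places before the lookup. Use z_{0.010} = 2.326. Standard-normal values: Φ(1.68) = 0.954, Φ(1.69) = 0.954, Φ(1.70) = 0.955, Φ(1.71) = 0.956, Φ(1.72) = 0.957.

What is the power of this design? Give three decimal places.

z_β = |p₁−p₂|·√(n/[p₁q₁+p₂q₂]) − z_α
    = 0.13 · √(471/0.4891) − 2.326
    = 0.13 · 31.0321 − 2.326
    = 4.0342 − 2.326 = 1.7082 → 1.71
Power = Φ(1.71) = 0.956.

Power ≈ 0.956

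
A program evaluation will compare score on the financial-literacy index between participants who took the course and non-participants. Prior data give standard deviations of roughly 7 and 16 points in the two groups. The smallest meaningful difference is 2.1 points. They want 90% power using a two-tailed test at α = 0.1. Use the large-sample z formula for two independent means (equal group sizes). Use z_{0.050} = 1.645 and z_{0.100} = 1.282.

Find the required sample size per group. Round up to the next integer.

n = (z_{α/2} + z_β)² · (σ₁² + σ₂²) / δ²
  = (1.645 + 1.282)² · (7² + 16² = 305) / 2.1²
  = 8.5673 · 305 / 4.41
  = 592.53
Round up → n = 593 per group.

n = 593 per group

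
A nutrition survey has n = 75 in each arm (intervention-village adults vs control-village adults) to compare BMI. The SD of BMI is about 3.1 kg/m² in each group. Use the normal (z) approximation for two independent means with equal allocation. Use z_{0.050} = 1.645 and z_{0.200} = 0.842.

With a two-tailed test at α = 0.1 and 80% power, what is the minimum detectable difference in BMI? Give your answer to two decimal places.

Minimum detectable difference ≈ 1.26 kg/m²

δ = (z_{α/2} + z_β) · √((σ₁²+σ₂²)/n)
  = (1.645 + 0.842) · √(19.22/75)
  = 2.487 · √0.25627
  = 2.487 · 0.5062
  = 1.2590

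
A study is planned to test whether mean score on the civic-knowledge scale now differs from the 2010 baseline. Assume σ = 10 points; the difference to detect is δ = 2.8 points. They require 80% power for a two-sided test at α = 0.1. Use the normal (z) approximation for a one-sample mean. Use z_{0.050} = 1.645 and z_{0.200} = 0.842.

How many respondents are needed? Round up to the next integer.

n = 79

n = (z_{α/2} + z_β)² · σ² / δ²
  = (1.645 + 0.842)² · 10² / 2.8²
  = 6.1852 · 100 / 7.84
  = 78.89
Round up → n = 79.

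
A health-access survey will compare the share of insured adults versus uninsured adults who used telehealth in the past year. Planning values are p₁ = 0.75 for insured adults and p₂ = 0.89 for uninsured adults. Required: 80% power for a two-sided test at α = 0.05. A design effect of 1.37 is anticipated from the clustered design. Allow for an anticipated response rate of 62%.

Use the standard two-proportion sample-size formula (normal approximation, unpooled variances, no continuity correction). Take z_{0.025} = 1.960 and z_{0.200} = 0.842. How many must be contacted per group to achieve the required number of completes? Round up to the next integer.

n = 253 per group

n = (z_{α/2} + z_β)² · [p₁(1−p₁) + p₂(1−p₂)] / (p₁ − p₂)²
  = (1.960 + 0.842)² · (0.75·0.25 + 0.89·0.11) / (-0.14)²
  = (2.802)² · (0.1875 + 0.0979) / 0.0196
  = 7.8512 · 0.2854 / 0.0196
  = 114.32
Design effect: 1.37 × 114.32 = 156.62.
Adjust for 62% response: 156.62 / 0.62 = 252.62.
Round up → n = 253 per group.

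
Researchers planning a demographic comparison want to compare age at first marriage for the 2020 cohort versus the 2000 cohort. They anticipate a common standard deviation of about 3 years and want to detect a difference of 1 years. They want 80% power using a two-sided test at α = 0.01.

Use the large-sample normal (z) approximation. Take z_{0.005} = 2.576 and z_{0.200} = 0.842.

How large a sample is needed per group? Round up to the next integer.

n = 211 per group

n = (z_{α/2} + z_β)² · (σ₁² + σ₂²) / δ²
  = (2.576 + 0.842)² · (2·3² = 18) / 1²
  = 11.6827 · 18 / 1
  = 210.29
Round up → n = 211 per group.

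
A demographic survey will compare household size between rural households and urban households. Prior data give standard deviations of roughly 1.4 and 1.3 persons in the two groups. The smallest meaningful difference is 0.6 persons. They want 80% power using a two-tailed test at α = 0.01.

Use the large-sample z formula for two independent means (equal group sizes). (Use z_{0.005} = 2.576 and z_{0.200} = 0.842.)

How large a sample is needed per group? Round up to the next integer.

n = 119 per group

n = (z_{α/2} + z_β)² · (σ₁² + σ₂²) / δ²
  = (2.576 + 0.842)² · (1.4² + 1.3² = 3.65) / 0.6²
  = 11.6827 · 3.65 / 0.36
  = 118.45
Round up → n = 119 per group.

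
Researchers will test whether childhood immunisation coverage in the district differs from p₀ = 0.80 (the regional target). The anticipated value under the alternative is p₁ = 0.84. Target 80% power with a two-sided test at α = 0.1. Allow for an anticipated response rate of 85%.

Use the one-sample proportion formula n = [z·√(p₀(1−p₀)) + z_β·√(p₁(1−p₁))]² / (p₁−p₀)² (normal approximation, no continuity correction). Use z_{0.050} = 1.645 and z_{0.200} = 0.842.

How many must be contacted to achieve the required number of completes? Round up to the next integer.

n = [z_{α/2}·√(p₀q₀) + z_β·√(p₁q₁)]² / (p₁ − p₀)²
  = [1.645·√(0.80·0.20) + 0.842·√(0.84·0.16)]² / (0.04)²
  = [1.645·0.4000 + 0.842·0.3666]² / 0.0016
  = [0.9667]² / 0.0016
  = 584.05
Adjust for 85% response: 584.05 / 0.85 = 687.11.
Round up → n = 688.

n = 688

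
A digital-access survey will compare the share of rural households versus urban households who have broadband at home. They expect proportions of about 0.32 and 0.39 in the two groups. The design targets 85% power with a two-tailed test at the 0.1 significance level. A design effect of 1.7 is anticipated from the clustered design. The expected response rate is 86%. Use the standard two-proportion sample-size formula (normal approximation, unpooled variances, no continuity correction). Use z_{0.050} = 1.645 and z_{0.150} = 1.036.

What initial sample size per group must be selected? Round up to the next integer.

n = 1321 per group

n = (z_{α/2} + z_β)² · [p₁(1−p₁) + p₂(1−p₂)] / (p₁ − p₂)²
  = (1.645 + 1.036)² · (0.32·0.68 + 0.39·0.61) / (-0.07)²
  = (2.681)² · (0.2176 + 0.2379) / 0.0049
  = 7.1878 · 0.4555 / 0.0049
  = 668.17
Design effect: 1.7 × 668.17 = 1135.89.
Adjust for 86% response: 1135.89 / 0.86 = 1320.80.
Round up → n = 1321 per group.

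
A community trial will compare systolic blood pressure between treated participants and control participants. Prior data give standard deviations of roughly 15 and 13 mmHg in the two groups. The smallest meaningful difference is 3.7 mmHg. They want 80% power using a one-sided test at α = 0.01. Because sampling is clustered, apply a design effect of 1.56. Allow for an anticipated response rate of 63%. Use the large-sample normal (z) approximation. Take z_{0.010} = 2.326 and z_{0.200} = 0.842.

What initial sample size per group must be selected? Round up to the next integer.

n = 716 per group

n = (z_α + z_β)² · (σ₁² + σ₂²) / δ²
  = (2.326 + 0.842)² · (15² + 13² = 394) / 3.7²
  = 10.0362 · 394 / 13.69
  = 288.84
Design effect: 1.56 × 288.84 = 450.60.
Adjust for 63% response: 450.60 / 0.63 = 715.23.
Round up → n = 716 per group.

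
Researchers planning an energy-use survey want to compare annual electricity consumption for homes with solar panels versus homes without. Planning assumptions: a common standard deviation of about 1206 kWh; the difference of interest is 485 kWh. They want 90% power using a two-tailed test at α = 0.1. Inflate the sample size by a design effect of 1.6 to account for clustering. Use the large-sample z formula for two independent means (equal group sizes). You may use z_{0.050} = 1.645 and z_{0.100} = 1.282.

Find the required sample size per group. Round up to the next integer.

n = (z_{α/2} + z_β)² · (σ₁² + σ₂²) / δ²
  = (1.645 + 1.282)² · (2·1206² = 2908872) / 485²
  = 8.5673 · 2908872 / 235225
  = 105.95
Design effect: 1.6 × 105.95 = 169.51.
Round up → n = 170 per group.

n = 170 per group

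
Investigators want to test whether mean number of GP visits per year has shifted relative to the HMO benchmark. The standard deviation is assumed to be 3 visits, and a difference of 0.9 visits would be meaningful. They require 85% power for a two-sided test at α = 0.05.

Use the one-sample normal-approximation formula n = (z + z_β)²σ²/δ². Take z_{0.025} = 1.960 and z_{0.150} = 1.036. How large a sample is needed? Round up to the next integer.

n = (z_{α/2} + z_β)² · σ² / δ²
  = (1.960 + 1.036)² · 3² / 0.9²
  = 8.9760 · 9 / 0.81
  = 99.73
Round up → n = 100.

n = 100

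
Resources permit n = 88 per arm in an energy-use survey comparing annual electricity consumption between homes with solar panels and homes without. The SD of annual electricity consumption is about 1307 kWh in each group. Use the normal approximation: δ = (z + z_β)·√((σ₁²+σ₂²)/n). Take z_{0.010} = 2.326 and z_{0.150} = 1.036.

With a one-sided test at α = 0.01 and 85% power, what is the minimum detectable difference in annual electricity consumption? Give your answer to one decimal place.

δ = (z_α + z_β) · √((σ₁²+σ₂²)/n)
  = (2.326 + 1.036) · √(3416498/88)
  = 3.362 · √38823.8
  = 3.362 · 197.0377
  = 662.4406

Minimum detectable difference ≈ 662.4 kWh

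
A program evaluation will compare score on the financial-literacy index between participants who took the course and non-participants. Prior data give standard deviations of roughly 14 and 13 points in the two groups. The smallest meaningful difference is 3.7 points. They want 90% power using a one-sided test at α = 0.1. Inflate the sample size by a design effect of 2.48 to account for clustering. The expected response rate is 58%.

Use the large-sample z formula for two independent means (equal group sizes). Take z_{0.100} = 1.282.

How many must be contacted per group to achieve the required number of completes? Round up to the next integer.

n = 750 per group

n = (z_α + z_β)² · (σ₁² + σ₂²) / δ²
  = (1.282 + 1.282)² · (14² + 13² = 365) / 3.7²
  = 6.5741 · 365 / 13.69
  = 175.28
Design effect: 2.48 × 175.28 = 434.69.
Adjust for 58% response: 434.69 / 0.58 = 749.46.
Round up → n = 750 per group.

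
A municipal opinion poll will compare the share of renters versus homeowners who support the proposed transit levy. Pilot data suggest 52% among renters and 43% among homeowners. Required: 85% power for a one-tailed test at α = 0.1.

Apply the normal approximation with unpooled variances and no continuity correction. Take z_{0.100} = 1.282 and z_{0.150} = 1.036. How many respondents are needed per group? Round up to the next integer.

n = (z_α + z_β)² · [p₁(1−p₁) + p₂(1−p₂)] / (p₁ − p₂)²
  = (1.282 + 1.036)² · (0.52·0.48 + 0.43·0.57) / (0.09)²
  = (2.318)² · (0.2496 + 0.2451) / 0.0081
  = 5.3731 · 0.4947 / 0.0081
  = 328.16
Round up → n = 329 per group.

n = 329 per group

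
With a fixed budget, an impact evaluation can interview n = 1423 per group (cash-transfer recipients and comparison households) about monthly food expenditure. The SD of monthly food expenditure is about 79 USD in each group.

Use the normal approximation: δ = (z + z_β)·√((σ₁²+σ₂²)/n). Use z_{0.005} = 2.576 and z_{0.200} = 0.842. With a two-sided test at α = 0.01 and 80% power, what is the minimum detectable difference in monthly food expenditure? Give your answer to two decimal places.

Minimum detectable difference ≈ 10.12 USD

δ = (z_{α/2} + z_β) · √((σ₁²+σ₂²)/n)
  = (2.576 + 0.842) · √(12482/1423)
  = 3.418 · √8.7716
  = 3.418 · 2.9617
  = 10.1231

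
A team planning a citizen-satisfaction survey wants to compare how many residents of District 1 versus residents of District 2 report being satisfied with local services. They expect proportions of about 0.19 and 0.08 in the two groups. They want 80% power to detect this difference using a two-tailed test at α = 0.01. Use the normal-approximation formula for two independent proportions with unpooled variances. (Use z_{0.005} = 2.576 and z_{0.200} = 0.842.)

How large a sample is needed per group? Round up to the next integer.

n = 220 per group

n = (z_{α/2} + z_β)² · [p₁(1−p₁) + p₂(1−p₂)] / (p₁ − p₂)²
  = (2.576 + 0.842)² · (0.19·0.81 + 0.08·0.92) / (0.11)²
  = (3.418)² · (0.1539 + 0.0736) / 0.0121
  = 11.6827 · 0.2275 / 0.0121
  = 219.65
Round up → n = 220 per group.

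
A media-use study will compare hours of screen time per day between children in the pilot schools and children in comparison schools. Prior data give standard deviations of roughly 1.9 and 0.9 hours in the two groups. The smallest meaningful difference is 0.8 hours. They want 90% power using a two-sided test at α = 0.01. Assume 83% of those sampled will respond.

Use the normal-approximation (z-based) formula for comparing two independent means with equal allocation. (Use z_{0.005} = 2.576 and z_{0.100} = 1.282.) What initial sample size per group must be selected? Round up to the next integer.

n = (z_{α/2} + z_β)² · (σ₁² + σ₂²) / δ²
  = (2.576 + 1.282)² · (1.9² + 0.9² = 4.42) / 0.8²
  = 14.8842 · 4.42 / 0.64
  = 102.79
Adjust for 83% response: 102.79 / 0.83 = 123.85.
Round up → n = 124 per group.

n = 124 per group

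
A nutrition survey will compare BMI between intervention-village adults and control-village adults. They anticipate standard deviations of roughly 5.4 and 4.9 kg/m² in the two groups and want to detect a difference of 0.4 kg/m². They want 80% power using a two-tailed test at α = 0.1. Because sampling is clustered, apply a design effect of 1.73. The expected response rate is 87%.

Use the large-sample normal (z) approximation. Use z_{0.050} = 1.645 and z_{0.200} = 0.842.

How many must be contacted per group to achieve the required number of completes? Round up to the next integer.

n = (z_{α/2} + z_β)² · (σ₁² + σ₂²) / δ²
  = (1.645 + 0.842)² · (5.4² + 4.9² = 53.17) / 0.4²
  = 6.1852 · 53.17 / 0.16
  = 2055.41
Design effect: 1.73 × 2055.41 = 3555.86.
Adjust for 87% response: 3555.86 / 0.87 = 4087.19.
Round up → n = 4088 per group.

n = 4088 per group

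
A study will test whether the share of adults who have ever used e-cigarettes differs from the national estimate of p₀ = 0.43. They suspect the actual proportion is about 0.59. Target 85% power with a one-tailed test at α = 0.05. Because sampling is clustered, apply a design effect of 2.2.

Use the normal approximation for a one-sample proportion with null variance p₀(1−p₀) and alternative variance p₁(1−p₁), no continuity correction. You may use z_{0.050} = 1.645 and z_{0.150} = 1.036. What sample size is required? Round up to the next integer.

n = [z_α·√(p₀q₀) + z_β·√(p₁q₁)]² / (p₁ − p₀)²
  = [1.645·√(0.43·0.57) + 1.036·√(0.59·0.41)]² / (0.16)²
  = [1.645·0.4951 + 1.036·0.4918]² / 0.0256
  = [1.3239]² / 0.0256
  = 68.47
Design effect: 2.2 × 68.47 = 150.63.
Round up → n = 151.

n = 151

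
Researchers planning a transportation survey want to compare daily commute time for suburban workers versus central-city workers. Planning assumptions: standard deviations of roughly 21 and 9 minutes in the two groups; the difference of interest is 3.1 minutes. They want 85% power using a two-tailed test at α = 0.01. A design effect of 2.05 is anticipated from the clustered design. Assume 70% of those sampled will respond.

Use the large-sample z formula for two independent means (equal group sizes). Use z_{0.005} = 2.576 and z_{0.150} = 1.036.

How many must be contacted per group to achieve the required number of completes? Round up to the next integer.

n = (z_{α/2} + z_β)² · (σ₁² + σ₂²) / δ²
  = (2.576 + 1.036)² · (21² + 9² = 522) / 3.1²
  = 13.0465 · 522 / 9.61
  = 708.67
Design effect: 2.05 × 708.67 = 1452.77.
Adjust for 70% response: 1452.77 / 0.70 = 2075.38.
Round up → n = 2076 per group.

n = 2076 per group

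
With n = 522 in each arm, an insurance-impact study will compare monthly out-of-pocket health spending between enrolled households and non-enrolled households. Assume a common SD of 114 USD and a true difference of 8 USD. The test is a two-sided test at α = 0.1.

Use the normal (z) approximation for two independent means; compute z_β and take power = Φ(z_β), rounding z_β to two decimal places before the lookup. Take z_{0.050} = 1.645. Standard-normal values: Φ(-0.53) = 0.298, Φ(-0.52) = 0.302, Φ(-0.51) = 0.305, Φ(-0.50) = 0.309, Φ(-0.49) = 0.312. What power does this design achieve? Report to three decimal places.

Power ≈ 0.305

z_β = δ·√(n/(σ₁²+σ₂²)) − z_{α/2}
    = 8 · √(522/25992) − 1.645
    = 8 · 0.14171 − 1.645
    = 1.1337 − 1.645 = -0.5113 → -0.51
Power = Φ(-0.51) = 0.305.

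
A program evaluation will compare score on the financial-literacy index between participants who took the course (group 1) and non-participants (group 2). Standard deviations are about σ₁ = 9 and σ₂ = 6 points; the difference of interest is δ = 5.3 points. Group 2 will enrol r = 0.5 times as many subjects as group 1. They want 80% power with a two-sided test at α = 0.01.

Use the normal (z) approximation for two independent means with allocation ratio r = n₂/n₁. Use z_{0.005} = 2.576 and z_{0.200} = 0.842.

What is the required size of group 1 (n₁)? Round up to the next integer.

n₁ = 64

n₁ = (z_{α/2} + z_β)² · (σ₁² + σ₂²/r) / δ²
   = (2.576 + 0.842)² · (9² + 6²/0.5) / 5.3²
   = 11.6827 · (81 + 72) / 28.09
   = 11.6827 · 153 / 28.09
   = 63.63
Round up → n₁ = 64; n₂ = r·n₁ = 0.5 × 64 = 32.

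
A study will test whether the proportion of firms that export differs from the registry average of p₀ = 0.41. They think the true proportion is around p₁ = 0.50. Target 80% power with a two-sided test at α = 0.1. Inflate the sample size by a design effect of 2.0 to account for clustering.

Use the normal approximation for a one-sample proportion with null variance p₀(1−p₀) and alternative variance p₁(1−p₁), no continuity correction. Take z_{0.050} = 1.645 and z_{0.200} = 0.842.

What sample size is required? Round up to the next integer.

n = 374

n = [z_{α/2}·√(p₀q₀) + z_β·√(p₁q₁)]² / (p₁ − p₀)²
  = [1.645·√(0.41·0.59) + 0.842·√(0.50·0.50)]² / (0.09)²
  = [1.645·0.4918 + 0.842·0.5000]² / 0.0081
  = [1.2301]² / 0.0081
  = 186.80
Design effect: 2.0 × 186.80 = 373.60.
Round up → n = 374.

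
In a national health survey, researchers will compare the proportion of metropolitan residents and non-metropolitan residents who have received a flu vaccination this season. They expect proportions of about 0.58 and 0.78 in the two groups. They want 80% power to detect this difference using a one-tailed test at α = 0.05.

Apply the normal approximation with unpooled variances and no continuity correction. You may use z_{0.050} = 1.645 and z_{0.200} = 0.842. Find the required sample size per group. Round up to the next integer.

n = 65 per group

n = (z_α + z_β)² · [p₁(1−p₁) + p₂(1−p₂)] / (p₁ − p₂)²
  = (1.645 + 0.842)² · (0.58·0.42 + 0.78·0.22) / (-0.20)²
  = (2.487)² · (0.2436 + 0.1716) / 0.0400
  = 6.1852 · 0.4152 / 0.0400
  = 64.20
Round up → n = 65 per group.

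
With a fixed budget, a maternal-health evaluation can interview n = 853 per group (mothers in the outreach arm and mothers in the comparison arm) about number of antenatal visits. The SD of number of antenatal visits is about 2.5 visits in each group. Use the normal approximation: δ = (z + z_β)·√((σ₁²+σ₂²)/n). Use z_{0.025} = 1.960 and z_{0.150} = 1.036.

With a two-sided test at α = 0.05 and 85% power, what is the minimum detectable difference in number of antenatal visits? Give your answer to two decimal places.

δ = (z_{α/2} + z_β) · √((σ₁²+σ₂²)/n)
  = (1.960 + 1.036) · √(12.5/853)
  = 2.996 · √0.01465
  = 2.996 · 0.1211
  = 0.3627

Minimum detectable difference ≈ 0.36 visits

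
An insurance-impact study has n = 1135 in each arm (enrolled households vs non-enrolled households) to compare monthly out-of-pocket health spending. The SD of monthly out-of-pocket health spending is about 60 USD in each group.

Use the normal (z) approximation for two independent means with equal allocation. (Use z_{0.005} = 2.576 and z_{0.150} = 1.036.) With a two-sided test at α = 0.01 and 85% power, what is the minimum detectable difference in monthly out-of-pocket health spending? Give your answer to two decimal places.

δ = (z_{α/2} + z_β) · √((σ₁²+σ₂²)/n)
  = (2.576 + 1.036) · √(7200/1135)
  = 3.612 · √6.3436
  = 3.612 · 2.5187
  = 9.0974

Minimum detectable difference ≈ 9.10 USD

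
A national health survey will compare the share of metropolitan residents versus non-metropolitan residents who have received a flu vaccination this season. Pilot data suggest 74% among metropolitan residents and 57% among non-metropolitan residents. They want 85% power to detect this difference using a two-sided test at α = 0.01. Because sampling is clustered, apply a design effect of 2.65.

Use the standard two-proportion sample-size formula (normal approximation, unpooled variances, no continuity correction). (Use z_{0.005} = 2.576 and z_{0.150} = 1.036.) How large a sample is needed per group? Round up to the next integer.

n = (z_{α/2} + z_β)² · [p₁(1−p₁) + p₂(1−p₂)] / (p₁ − p₂)²
  = (2.576 + 1.036)² · (0.74·0.26 + 0.57·0.43) / (0.17)²
  = (3.612)² · (0.1924 + 0.2451) / 0.0289
  = 13.0465 · 0.4375 / 0.0289
  = 197.50
Design effect: 2.65 × 197.50 = 523.39.
Round up → n = 524 per group.

n = 524 per group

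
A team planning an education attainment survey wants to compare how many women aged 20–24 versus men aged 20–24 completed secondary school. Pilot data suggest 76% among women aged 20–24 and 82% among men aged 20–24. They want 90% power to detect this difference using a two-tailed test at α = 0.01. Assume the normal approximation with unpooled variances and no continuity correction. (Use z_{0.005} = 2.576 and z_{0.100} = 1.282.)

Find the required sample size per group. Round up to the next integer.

n = 1365 per group

n = (z_{α/2} + z_β)² · [p₁(1−p₁) + p₂(1−p₂)] / (p₁ − p₂)²
  = (2.576 + 1.282)² · (0.76·0.24 + 0.82·0.18) / (-0.06)²
  = (3.858)² · (0.1824 + 0.1476) / 0.0036
  = 14.8842 · 0.3300 / 0.0036
  = 1364.38
Round up → n = 1365 per group.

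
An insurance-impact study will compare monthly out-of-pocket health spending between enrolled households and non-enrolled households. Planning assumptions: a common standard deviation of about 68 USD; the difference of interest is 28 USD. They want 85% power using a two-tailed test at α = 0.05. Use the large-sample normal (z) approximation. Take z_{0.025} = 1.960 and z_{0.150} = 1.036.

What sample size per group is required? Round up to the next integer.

n = (z_{α/2} + z_β)² · (σ₁² + σ₂²) / δ²
  = (1.960 + 1.036)² · (2·68² = 9248) / 28²
  = 8.9760 · 9248 / 784
  = 105.88
Round up → n = 106 per group.

n = 106 per group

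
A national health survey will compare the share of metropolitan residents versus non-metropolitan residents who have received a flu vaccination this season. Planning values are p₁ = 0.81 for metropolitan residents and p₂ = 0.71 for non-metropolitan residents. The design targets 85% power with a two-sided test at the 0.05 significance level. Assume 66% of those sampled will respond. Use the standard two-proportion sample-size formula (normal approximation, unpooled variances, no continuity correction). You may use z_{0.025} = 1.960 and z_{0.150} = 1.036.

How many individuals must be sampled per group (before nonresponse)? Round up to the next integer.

n = (z_{α/2} + z_β)² · [p₁(1−p₁) + p₂(1−p₂)] / (p₁ − p₂)²
  = (1.960 + 1.036)² · (0.81·0.19 + 0.71·0.29) / (0.10)²
  = (2.996)² · (0.1539 + 0.2059) / 0.0100
  = 8.9760 · 0.3598 / 0.0100
  = 322.96
Adjust for 66% response: 322.96 / 0.66 = 489.33.
Round up → n = 490 per group.

n = 490 per group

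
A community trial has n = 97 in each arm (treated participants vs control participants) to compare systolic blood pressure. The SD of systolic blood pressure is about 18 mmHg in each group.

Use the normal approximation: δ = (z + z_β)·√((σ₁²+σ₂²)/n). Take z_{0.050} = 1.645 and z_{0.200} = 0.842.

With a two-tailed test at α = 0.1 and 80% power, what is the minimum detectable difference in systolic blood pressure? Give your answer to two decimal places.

Minimum detectable difference ≈ 6.43 mmHg

δ = (z_{α/2} + z_β) · √((σ₁²+σ₂²)/n)
  = (1.645 + 0.842) · √(648/97)
  = 2.487 · √6.6804
  = 2.487 · 2.5846
  = 6.4280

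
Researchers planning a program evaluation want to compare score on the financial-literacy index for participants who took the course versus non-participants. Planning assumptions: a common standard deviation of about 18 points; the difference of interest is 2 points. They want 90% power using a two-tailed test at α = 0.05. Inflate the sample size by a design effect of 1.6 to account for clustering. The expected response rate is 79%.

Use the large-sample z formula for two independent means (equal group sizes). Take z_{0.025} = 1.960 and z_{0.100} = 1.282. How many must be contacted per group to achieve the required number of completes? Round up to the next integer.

n = 3449 per group

n = (z_{α/2} + z_β)² · (σ₁² + σ₂²) / δ²
  = (1.960 + 1.282)² · (2·18² = 648) / 2²
  = 10.5106 · 648 / 4
  = 1702.71
Design effect: 1.6 × 1702.71 = 2724.34.
Adjust for 79% response: 2724.34 / 0.79 = 3448.53.
Round up → n = 3449 per group.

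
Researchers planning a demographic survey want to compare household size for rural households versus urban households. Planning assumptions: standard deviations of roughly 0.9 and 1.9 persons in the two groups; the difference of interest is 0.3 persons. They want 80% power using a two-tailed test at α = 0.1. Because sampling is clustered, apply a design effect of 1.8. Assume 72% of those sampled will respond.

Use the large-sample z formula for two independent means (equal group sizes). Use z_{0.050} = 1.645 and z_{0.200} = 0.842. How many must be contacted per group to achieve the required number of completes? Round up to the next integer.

n = (z_{α/2} + z_β)² · (σ₁² + σ₂²) / δ²
  = (1.645 + 0.842)² · (0.9² + 1.9² = 4.42) / 0.3²
  = 6.1852 · 4.42 / 0.09
  = 303.76
Design effect: 1.8 × 303.76 = 546.77.
Adjust for 72% response: 546.77 / 0.72 = 759.40.
Round up → n = 760 per group.

n = 760 per group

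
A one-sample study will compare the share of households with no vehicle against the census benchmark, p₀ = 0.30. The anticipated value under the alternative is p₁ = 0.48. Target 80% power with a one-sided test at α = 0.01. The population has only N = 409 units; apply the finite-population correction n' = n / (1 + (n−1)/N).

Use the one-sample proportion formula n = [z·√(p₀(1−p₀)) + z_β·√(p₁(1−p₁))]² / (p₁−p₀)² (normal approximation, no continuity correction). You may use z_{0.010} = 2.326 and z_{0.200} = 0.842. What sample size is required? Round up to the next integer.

n = [z_α·√(p₀q₀) + z_β·√(p₁q₁)]² / (p₁ − p₀)²
  = [2.326·√(0.30·0.70) + 0.842·√(0.48·0.52)]² / (0.18)²
  = [2.326·0.4583 + 0.842·0.4996]² / 0.0324
  = [1.4866]² / 0.0324
  = 68.21
Finite-population correction (N = 409): 68.21 / (1 + (68.21 − 1)/409) = 58.58.
Round up → n = 59.

n = 59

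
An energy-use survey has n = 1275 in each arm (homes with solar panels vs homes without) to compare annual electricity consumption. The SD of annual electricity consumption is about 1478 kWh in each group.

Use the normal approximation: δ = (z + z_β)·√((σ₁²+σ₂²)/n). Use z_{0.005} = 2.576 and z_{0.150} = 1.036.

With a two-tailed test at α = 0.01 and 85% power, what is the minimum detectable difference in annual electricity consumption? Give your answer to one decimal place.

δ = (z_{α/2} + z_β) · √((σ₁²+σ₂²)/n)
  = (2.576 + 1.036) · √(4368968/1275)
  = 3.612 · √3426.6
  = 3.612 · 58.5375
  = 211.4375

Minimum detectable difference ≈ 211.4 kWh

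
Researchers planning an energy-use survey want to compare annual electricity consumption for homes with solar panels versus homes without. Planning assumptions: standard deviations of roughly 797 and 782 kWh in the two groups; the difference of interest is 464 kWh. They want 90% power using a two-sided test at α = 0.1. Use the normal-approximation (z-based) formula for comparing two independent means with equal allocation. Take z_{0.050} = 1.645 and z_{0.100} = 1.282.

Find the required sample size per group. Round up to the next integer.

n = 50 per group

n = (z_{α/2} + z_β)² · (σ₁² + σ₂²) / δ²
  = (1.645 + 1.282)² · (797² + 782² = 1246733) / 464²
  = 8.5673 · 1246733 / 215296
  = 49.61
Round up → n = 50 per group.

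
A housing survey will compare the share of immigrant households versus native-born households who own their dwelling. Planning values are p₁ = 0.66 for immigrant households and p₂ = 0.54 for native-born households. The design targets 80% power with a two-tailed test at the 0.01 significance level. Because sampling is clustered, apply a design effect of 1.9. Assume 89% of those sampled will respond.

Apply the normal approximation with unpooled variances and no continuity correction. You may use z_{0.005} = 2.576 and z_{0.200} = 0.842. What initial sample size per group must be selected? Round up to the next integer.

n = (z_{α/2} + z_β)² · [p₁(1−p₁) + p₂(1−p₂)] / (p₁ − p₂)²
  = (2.576 + 0.842)² · (0.66·0.34 + 0.54·0.46) / (0.12)²
  = (3.418)² · (0.2244 + 0.2484) / 0.0144
  = 11.6827 · 0.4728 / 0.0144
  = 383.58
Design effect: 1.9 × 383.58 = 728.81.
Adjust for 89% response: 728.81 / 0.89 = 818.88.
Round up → n = 819 per group.

n = 819 per group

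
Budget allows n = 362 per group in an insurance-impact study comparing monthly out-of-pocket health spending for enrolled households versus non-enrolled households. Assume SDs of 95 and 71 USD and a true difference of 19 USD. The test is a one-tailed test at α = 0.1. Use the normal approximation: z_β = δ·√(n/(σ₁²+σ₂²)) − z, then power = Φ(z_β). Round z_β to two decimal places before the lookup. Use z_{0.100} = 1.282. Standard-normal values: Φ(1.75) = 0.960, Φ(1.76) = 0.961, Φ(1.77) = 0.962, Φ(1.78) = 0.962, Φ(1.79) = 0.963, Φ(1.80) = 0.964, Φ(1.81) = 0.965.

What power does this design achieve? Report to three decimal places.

z_β = δ·√(n/(σ₁²+σ₂²)) − z_α
    = 19 · √(362/14066) − 1.282
    = 19 · 0.16042 − 1.282
    = 3.0481 − 1.282 = 1.7661 → 1.77
Power = Φ(1.77) = 0.962.

Power ≈ 0.962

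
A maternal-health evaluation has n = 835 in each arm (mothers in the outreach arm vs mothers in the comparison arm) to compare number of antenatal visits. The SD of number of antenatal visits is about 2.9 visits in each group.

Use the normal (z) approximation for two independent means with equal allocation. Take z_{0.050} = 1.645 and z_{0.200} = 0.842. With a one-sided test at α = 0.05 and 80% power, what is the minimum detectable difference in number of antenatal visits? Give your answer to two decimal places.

δ = (z_α + z_β) · √((σ₁²+σ₂²)/n)
  = (1.645 + 0.842) · √(16.82/835)
  = 2.487 · √0.02014
  = 2.487 · 0.1419
  = 0.3530

Minimum detectable difference ≈ 0.35 visits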